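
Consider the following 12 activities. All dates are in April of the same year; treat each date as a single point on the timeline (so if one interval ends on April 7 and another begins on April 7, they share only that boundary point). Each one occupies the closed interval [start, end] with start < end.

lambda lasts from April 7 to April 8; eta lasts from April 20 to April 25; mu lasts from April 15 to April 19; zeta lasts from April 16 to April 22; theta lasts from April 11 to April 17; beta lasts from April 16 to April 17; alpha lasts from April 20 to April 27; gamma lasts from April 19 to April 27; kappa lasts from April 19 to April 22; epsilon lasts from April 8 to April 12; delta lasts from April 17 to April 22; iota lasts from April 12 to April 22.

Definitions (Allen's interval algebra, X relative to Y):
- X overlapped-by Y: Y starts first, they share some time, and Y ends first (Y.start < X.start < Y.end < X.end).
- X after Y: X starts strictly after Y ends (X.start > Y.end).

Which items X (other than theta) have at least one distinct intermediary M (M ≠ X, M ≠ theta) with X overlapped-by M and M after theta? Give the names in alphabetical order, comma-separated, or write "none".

Target theta = [April 11, April 17].
Intermediaries M with M after theta: alpha, eta, gamma, kappa.
Via alpha — items with X overlapped-by alpha: none.
Via eta — items with X overlapped-by eta: none.
Via gamma — items with X overlapped-by gamma: none.
Via kappa — items with X overlapped-by kappa: alpha, eta.
Union: alpha, eta.

alpha, eta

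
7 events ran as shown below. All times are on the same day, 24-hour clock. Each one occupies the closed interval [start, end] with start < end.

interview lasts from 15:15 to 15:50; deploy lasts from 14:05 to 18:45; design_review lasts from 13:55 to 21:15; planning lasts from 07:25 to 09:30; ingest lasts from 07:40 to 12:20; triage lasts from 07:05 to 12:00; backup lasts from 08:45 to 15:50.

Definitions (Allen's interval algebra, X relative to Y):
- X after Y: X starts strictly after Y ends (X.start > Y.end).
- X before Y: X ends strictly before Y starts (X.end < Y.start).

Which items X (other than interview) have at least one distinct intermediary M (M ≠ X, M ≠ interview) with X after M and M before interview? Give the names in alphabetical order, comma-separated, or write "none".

deploy, design_review

Target interview = [15:15, 15:50].
Intermediaries M with M before interview: ingest, planning, triage.
Via ingest — items with X after ingest: deploy, design_review.
Via planning — items with X after planning: deploy, design_review.
Via triage — items with X after triage: deploy, design_review.
Union: deploy, design_review.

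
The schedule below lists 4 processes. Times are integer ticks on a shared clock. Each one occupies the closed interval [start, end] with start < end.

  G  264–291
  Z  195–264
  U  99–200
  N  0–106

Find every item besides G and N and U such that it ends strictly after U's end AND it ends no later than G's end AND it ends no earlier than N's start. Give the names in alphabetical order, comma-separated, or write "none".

Conditions: its end is strictly after U's end (X.end > 200) AND its end is no later than G's end (X.end <= 291) AND its end is no earlier than N's start (X.end >= 0).
Z: end 264 > 200? ✓; end 264 <= 291? ✓; end 264 >= 0? ✓ → yes.
Result: Z.

Z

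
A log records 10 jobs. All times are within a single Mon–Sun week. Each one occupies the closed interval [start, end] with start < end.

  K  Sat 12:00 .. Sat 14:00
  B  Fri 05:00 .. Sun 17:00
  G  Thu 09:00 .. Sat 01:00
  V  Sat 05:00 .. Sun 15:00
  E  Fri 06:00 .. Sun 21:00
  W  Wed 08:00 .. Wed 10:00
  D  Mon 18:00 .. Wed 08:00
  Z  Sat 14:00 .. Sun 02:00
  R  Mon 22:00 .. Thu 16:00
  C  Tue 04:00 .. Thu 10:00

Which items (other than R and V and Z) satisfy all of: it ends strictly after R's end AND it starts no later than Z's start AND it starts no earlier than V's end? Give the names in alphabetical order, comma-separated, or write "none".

Conditions: its end is strictly after R's end (X.end > Thu 16:00) AND its start is no later than Z's start (X.start <= Sat 14:00) AND its start is no earlier than V's end (X.start >= Sun 15:00).
B: end Sun 17:00 > Thu 16:00? ✓; start Fri 05:00 <= Sat 14:00? ✓; start Fri 05:00 >= Sun 15:00? ✗ → no.
C: end Thu 10:00 > Thu 16:00? ✗; start Tue 04:00 <= Sat 14:00? ✓; start Tue 04:00 >= Sun 15:00? ✗ → no.
D: end Wed 08:00 > Thu 16:00? ✗; start Mon 18:00 <= Sat 14:00? ✓; start Mon 18:00 >= Sun 15:00? ✗ → no.
E: end Sun 21:00 > Thu 16:00? ✓; start Fri 06:00 <= Sat 14:00? ✓; start Fri 06:00 >= Sun 15:00? ✗ → no.
G: end Sat 01:00 > Thu 16:00? ✓; start Thu 09:00 <= Sat 14:00? ✓; start Thu 09:00 >= Sun 15:00? ✗ → no.
K: end Sat 14:00 > Thu 16:00? ✓; start Sat 12:00 <= Sat 14:00? ✓; start Sat 12:00 >= Sun 15:00? ✗ → no.
W: end Wed 10:00 > Thu 16:00? ✗; start Wed 08:00 <= Sat 14:00? ✓; start Wed 08:00 >= Sun 15:00? ✗ → no.
Result: none.

none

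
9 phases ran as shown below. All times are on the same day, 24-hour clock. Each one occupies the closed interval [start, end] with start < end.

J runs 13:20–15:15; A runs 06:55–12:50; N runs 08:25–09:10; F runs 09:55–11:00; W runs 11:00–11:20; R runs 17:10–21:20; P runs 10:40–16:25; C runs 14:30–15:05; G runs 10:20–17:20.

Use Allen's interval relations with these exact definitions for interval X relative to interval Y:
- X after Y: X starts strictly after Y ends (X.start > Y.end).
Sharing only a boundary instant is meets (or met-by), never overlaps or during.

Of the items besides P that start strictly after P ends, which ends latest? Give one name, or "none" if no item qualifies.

Target P = [10:40, 16:25].
A [06:55, 12:50] → overlaps → excluded.
C [14:30, 15:05] → during → excluded.
F [09:55, 11:00] → overlaps → excluded.
G [10:20, 17:20] → contains → excluded.
J [13:20, 15:15] → during → excluded.
N [08:25, 09:10] → before → excluded.
R [17:10, 21:20] → after → candidate.
W [11:00, 11:20] → during → excluded.
Among candidates, latest end is 21:20 → R.

R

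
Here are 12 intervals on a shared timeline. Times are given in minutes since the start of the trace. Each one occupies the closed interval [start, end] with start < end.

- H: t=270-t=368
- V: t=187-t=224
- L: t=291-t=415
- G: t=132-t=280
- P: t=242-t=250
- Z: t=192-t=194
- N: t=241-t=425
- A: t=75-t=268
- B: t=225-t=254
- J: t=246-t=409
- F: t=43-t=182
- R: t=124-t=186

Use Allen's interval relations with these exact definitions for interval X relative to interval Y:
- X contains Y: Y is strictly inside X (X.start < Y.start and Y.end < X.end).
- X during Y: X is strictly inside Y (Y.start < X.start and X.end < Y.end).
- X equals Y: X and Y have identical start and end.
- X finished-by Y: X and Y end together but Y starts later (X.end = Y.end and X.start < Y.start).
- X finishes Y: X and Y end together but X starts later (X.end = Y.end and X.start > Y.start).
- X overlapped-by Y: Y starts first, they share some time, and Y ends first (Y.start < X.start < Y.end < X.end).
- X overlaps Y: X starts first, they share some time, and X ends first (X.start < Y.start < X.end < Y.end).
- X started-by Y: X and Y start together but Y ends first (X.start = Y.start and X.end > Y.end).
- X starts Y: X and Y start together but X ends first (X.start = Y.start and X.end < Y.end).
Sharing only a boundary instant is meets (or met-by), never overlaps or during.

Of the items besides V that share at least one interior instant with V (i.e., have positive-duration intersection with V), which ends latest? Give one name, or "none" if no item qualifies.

Target V = [t=187, t=224].
A [t=75, t=268] → contains → candidate.
B [t=225, t=254] → after → excluded.
F [t=43, t=182] → before → excluded.
G [t=132, t=280] → contains → candidate.
H [t=270, t=368] → after → excluded.
J [t=246, t=409] → after → excluded.
L [t=291, t=415] → after → excluded.
N [t=241, t=425] → after → excluded.
P [t=242, t=250] → after → excluded.
R [t=124, t=186] → before → excluded.
Z [t=192, t=194] → during → candidate.
Among candidates, latest end is t=280 → G.

G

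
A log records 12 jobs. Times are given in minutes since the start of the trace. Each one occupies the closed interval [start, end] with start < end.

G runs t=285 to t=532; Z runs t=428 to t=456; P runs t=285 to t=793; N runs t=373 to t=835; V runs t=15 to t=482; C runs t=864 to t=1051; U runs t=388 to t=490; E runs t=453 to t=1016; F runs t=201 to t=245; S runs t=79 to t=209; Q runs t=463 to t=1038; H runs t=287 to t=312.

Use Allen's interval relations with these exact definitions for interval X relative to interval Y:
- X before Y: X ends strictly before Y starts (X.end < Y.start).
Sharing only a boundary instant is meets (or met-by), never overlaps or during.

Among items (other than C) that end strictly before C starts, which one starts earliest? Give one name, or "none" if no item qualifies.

V

Target C = [t=864, t=1051].
E [t=453, t=1016] → overlaps → excluded.
F [t=201, t=245] → before → candidate.
G [t=285, t=532] → before → candidate.
H [t=287, t=312] → before → candidate.
N [t=373, t=835] → before → candidate.
P [t=285, t=793] → before → candidate.
Q [t=463, t=1038] → overlaps → excluded.
S [t=79, t=209] → before → candidate.
U [t=388, t=490] → before → candidate.
V [t=15, t=482] → before → candidate.
Z [t=428, t=456] → before → candidate.
Among candidates, earliest start is t=15 → V.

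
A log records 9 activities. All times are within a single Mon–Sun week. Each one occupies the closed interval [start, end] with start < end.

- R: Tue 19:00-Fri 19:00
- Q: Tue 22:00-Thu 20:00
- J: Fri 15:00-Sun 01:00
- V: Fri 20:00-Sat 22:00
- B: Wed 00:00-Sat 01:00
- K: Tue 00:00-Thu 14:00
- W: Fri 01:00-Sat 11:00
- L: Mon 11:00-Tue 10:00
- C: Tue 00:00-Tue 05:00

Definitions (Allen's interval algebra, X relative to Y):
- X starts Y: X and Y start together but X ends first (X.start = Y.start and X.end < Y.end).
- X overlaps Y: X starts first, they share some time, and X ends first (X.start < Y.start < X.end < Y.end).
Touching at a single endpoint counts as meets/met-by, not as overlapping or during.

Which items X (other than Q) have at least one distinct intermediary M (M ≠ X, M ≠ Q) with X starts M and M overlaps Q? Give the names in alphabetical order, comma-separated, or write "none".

C

Target Q = [Tue 22:00, Thu 20:00].
Intermediaries M with M overlaps Q: K.
Via K — items with X starts K: C.
Union: C.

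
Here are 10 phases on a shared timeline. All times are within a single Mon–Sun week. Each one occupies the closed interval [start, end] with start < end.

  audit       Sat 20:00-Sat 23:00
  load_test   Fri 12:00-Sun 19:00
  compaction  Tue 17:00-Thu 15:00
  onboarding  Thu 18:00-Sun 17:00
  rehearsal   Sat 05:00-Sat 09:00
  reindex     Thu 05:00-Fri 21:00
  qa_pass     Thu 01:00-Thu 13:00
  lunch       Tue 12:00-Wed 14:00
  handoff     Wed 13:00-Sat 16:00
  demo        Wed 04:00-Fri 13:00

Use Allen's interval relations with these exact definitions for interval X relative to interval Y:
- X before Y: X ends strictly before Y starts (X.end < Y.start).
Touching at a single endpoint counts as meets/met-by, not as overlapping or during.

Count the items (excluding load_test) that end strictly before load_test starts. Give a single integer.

Target load_test = [Fri 12:00, Sun 19:00].
audit [Sat 20:00, Sat 23:00] → during → no.
compaction [Tue 17:00, Thu 15:00] → before → counts.
demo [Wed 04:00, Fri 13:00] → overlaps → no.
handoff [Wed 13:00, Sat 16:00] → overlaps → no.
lunch [Tue 12:00, Wed 14:00] → before → counts.
onboarding [Thu 18:00, Sun 17:00] → overlaps → no.
qa_pass [Thu 01:00, Thu 13:00] → before → counts.
rehearsal [Sat 05:00, Sat 09:00] → during → no.
reindex [Thu 05:00, Fri 21:00] → overlaps → no.
Total: 3.

3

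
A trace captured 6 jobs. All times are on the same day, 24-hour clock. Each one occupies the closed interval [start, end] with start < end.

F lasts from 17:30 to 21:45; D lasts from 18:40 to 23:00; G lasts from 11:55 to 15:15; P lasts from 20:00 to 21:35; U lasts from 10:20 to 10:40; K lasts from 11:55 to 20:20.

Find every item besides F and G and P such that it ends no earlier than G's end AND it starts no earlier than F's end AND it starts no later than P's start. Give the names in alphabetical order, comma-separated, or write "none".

none

Conditions: its end is no earlier than G's end (X.end >= 15:15) AND its start is no earlier than F's end (X.start >= 21:45) AND its start is no later than P's start (X.start <= 20:00).
D: end 23:00 >= 15:15? ✓; start 18:40 >= 21:45? ✗; start 18:40 <= 20:00? ✓ → no.
K: end 20:20 >= 15:15? ✓; start 11:55 >= 21:45? ✗; start 11:55 <= 20:00? ✓ → no.
U: end 10:40 >= 15:15? ✗; start 10:20 >= 21:45? ✗; start 10:20 <= 20:00? ✓ → no.
Result: none.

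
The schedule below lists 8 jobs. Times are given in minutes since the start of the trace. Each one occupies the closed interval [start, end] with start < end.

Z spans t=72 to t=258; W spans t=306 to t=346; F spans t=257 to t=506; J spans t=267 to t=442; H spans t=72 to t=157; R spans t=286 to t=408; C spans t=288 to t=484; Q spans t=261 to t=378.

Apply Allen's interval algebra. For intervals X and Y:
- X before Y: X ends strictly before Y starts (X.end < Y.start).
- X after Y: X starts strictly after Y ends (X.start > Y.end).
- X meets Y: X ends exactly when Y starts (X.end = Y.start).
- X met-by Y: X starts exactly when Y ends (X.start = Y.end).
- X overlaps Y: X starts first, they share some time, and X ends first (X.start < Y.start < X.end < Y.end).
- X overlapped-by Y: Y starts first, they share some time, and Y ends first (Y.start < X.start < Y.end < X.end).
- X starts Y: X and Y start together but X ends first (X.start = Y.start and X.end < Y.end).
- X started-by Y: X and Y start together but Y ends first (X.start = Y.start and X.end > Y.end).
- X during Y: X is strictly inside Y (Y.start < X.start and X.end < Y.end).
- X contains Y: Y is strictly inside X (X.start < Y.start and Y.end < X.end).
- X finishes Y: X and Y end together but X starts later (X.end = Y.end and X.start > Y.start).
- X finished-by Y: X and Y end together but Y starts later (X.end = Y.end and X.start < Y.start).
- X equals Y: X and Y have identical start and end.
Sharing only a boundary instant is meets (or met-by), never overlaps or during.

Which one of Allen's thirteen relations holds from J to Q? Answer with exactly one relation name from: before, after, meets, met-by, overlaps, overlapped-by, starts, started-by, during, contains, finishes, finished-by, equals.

J = [t=267, t=442]; Q = [t=261, t=378].
Compare endpoints: J.start > Q.start, J.start < Q.end, J.end > Q.start, J.end > Q.end.
That pattern is 'overlapped-by'.

overlapped-by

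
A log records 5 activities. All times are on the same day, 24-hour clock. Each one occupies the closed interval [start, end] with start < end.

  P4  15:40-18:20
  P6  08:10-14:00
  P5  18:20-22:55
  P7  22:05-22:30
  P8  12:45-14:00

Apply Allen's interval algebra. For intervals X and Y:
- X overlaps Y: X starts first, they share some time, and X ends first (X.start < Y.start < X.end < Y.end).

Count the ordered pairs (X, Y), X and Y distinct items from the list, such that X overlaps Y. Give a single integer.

0

Checking all 20 ordered pairs for relation 'overlaps'; matching pairs in alphabetical order:
No pair satisfies it.
Count: 0.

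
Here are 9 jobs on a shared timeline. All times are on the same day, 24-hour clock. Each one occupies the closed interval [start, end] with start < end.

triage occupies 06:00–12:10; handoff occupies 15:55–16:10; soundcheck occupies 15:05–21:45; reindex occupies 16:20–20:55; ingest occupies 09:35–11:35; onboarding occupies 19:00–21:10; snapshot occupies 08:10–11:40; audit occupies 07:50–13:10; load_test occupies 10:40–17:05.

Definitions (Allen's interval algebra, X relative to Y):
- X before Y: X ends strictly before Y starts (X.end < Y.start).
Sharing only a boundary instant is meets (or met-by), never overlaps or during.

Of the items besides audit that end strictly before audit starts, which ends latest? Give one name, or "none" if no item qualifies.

none

Target audit = [07:50, 13:10].
handoff [15:55, 16:10] → after → excluded.
ingest [09:35, 11:35] → during → excluded.
load_test [10:40, 17:05] → overlapped-by → excluded.
onboarding [19:00, 21:10] → after → excluded.
reindex [16:20, 20:55] → after → excluded.
snapshot [08:10, 11:40] → during → excluded.
soundcheck [15:05, 21:45] → after → excluded.
triage [06:00, 12:10] → overlaps → excluded.
No candidates → none.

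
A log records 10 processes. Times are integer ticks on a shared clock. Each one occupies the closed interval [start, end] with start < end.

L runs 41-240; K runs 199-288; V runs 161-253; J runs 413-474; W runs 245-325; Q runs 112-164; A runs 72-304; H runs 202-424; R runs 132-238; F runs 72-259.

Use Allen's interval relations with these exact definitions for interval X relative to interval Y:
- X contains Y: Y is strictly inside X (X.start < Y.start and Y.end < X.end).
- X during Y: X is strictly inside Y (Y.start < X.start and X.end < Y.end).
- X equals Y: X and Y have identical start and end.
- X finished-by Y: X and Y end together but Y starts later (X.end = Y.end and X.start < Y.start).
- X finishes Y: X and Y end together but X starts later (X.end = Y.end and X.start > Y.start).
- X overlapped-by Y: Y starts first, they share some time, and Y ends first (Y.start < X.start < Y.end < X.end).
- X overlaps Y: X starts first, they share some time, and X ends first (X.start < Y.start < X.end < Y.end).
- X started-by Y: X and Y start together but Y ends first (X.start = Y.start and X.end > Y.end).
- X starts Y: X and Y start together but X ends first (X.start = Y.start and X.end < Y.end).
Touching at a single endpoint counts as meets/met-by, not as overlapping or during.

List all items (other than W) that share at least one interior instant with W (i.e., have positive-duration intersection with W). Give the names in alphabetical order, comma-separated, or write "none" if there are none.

Target W = [245, 325].
A [72, 304] → overlaps → yes.
F [72, 259] → overlaps → yes.
H [202, 424] → contains → yes.
J [413, 474] → after → no.
K [199, 288] → overlaps → yes.
L [41, 240] → before → no.
Q [112, 164] → before → no.
R [132, 238] → before → no.
V [161, 253] → overlaps → yes.
Result: A, F, H, K, V.

A, F, H, K, V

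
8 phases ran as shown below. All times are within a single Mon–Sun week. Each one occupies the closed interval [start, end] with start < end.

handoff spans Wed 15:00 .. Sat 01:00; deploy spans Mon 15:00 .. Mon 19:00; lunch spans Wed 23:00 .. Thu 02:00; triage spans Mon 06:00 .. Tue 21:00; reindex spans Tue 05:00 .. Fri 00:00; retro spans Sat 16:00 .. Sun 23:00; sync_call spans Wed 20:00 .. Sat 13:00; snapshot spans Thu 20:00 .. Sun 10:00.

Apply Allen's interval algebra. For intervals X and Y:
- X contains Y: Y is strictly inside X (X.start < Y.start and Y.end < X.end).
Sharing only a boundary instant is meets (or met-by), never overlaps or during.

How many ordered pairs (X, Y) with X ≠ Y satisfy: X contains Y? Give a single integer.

Checking all 56 ordered pairs for relation 'contains'; matching pairs in alphabetical order:
(handoff, lunch): handoff contains lunch ✓
(reindex, lunch): reindex contains lunch ✓
(sync_call, lunch): sync_call contains lunch ✓
(triage, deploy): triage contains deploy ✓
Count: 4.

4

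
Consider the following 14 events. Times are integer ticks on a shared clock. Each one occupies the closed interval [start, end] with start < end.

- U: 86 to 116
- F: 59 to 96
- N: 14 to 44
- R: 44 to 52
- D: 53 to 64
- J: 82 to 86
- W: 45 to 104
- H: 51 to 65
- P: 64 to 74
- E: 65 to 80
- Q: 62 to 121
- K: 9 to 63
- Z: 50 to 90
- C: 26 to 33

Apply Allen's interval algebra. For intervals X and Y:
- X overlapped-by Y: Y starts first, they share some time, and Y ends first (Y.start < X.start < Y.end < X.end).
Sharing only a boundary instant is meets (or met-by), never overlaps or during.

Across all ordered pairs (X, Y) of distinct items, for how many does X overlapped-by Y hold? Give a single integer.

22

Checking all 182 ordered pairs for relation 'overlapped-by'; matching pairs in alphabetical order:
(D, K): D overlapped-by K ✓
(E, P): E overlapped-by P ✓
(F, D): F overlapped-by D ✓
(F, H): F overlapped-by H ✓
(F, K): F overlapped-by K ✓
(F, Z): F overlapped-by Z ✓
(H, K): H overlapped-by K ✓
(H, R): H overlapped-by R ✓
(P, H): P overlapped-by H ✓
(Q, D): Q overlapped-by D ✓
(Q, F): Q overlapped-by F ✓
(Q, H): Q overlapped-by H ✓
(Q, K): Q overlapped-by K ✓
(Q, W): Q overlapped-by W ✓
(Q, Z): Q overlapped-by Z ✓
(U, F): U overlapped-by F ✓
(U, W): U overlapped-by W ✓
(U, Z): U overlapped-by Z ✓
(W, K): W overlapped-by K ✓
(W, R): W overlapped-by R ✓
(Z, K): Z overlapped-by K ✓
(Z, R): Z overlapped-by R ✓
Count: 22.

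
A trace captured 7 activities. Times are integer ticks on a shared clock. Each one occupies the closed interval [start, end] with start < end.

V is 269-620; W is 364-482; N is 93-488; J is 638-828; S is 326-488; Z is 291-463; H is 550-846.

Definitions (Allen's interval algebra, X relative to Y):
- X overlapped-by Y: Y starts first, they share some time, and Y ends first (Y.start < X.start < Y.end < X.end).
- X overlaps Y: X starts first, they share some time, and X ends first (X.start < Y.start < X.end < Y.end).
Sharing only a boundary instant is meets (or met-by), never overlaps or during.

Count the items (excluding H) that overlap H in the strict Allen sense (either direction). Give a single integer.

1

Target H = [550, 846].
J [638, 828] → during → no.
N [93, 488] → before → no.
S [326, 488] → before → no.
V [269, 620] → overlaps → counts.
W [364, 482] → before → no.
Z [291, 463] → before → no.
Total: 1.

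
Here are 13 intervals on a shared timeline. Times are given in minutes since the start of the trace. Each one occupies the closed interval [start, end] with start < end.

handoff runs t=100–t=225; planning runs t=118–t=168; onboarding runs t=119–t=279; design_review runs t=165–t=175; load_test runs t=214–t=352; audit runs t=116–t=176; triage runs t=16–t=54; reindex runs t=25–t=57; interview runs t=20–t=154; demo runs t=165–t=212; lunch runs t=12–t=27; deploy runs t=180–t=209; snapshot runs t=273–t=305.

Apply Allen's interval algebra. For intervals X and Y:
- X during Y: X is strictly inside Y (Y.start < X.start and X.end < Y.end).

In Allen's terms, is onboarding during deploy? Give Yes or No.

No

onboarding = [t=119, t=279], deploy = [t=180, t=209].
Actual relation of onboarding to deploy: contains.
Asked whether 'during' holds → No.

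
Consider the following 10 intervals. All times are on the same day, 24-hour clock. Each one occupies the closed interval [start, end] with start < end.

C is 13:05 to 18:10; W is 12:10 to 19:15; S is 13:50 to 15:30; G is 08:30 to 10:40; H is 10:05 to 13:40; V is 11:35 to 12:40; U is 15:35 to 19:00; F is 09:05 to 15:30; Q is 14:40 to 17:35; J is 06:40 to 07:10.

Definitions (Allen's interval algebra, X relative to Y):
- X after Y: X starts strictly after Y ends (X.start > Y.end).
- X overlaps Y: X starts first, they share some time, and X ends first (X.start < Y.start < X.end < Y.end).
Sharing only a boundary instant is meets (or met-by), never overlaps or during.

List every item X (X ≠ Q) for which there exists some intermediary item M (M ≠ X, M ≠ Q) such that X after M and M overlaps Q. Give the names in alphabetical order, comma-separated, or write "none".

Target Q = [14:40, 17:35].
Intermediaries M with M overlaps Q: F, S.
Via F — items with X after F: U.
Via S — items with X after S: U.
Union: U.

U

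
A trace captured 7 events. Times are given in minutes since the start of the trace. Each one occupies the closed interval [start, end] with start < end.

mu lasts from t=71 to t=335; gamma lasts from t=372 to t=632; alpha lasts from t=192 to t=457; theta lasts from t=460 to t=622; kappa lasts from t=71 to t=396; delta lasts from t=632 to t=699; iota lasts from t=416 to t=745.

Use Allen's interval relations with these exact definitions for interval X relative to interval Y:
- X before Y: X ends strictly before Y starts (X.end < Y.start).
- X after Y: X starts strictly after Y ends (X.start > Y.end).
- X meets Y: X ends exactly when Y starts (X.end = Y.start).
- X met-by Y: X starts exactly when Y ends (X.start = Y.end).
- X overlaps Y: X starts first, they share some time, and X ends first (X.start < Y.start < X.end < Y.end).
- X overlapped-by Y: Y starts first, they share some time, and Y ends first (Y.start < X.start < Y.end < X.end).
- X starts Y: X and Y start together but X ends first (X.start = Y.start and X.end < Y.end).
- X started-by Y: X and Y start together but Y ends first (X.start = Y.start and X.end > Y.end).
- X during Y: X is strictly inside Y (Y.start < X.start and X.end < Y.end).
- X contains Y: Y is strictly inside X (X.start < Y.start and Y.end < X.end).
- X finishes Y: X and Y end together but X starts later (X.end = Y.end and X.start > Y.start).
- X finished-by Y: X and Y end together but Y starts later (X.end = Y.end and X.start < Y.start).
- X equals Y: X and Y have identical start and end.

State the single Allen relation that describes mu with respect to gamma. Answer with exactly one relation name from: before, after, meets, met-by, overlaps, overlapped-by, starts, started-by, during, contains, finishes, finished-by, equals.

before

mu = [t=71, t=335]; gamma = [t=372, t=632].
Compare endpoints: mu.start < gamma.start, mu.start < gamma.end, mu.end < gamma.start, mu.end < gamma.end.
That pattern is 'before'.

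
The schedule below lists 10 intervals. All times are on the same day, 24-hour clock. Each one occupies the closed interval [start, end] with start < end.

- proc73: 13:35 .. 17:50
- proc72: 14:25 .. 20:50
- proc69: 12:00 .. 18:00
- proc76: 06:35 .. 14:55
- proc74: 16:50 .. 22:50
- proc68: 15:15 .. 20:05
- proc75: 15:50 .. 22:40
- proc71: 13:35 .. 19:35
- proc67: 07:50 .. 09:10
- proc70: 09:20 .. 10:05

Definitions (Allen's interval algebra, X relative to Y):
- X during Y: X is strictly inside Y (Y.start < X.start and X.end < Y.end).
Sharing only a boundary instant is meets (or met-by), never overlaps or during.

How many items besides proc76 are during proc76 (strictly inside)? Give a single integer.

Target proc76 = [06:35, 14:55].
proc67 [07:50, 09:10] → during → counts.
proc68 [15:15, 20:05] → after → no.
proc69 [12:00, 18:00] → overlapped-by → no.
proc70 [09:20, 10:05] → during → counts.
proc71 [13:35, 19:35] → overlapped-by → no.
proc72 [14:25, 20:50] → overlapped-by → no.
proc73 [13:35, 17:50] → overlapped-by → no.
proc74 [16:50, 22:50] → after → no.
proc75 [15:50, 22:40] → after → no.
Total: 2.

2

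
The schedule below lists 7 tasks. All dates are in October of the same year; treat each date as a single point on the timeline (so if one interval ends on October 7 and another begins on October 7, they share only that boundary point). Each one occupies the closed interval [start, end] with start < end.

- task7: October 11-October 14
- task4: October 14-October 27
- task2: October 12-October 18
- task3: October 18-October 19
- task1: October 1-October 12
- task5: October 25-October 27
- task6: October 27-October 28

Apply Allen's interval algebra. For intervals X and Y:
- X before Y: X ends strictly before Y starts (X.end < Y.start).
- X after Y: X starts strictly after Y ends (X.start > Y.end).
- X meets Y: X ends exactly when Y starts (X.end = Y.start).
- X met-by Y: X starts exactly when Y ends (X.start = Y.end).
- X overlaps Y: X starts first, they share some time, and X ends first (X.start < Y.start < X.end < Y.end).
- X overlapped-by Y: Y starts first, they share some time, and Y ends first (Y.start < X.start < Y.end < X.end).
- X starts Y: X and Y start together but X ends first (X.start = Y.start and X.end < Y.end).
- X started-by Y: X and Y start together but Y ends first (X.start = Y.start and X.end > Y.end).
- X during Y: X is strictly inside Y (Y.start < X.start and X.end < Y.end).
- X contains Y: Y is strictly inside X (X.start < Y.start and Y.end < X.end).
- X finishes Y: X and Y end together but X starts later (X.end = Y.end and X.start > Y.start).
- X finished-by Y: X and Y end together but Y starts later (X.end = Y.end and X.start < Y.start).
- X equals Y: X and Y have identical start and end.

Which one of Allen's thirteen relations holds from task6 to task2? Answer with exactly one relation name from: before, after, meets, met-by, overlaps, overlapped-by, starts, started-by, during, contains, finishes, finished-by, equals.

after

task6 = [October 27, October 28]; task2 = [October 12, October 18].
Compare endpoints: task6.start > task2.start, task6.start > task2.end, task6.end > task2.start, task6.end > task2.end.
That pattern is 'after'.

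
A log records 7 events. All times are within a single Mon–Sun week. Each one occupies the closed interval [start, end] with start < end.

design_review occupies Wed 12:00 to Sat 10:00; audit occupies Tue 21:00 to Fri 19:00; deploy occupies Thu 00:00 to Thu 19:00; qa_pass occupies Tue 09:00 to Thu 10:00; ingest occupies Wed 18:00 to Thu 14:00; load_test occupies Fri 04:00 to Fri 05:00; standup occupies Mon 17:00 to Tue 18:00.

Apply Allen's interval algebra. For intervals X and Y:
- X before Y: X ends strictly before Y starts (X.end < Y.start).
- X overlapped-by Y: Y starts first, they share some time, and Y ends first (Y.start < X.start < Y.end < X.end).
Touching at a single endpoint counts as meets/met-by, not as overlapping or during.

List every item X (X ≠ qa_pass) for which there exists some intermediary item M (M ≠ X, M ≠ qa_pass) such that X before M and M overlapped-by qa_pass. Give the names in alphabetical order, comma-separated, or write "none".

Target qa_pass = [Tue 09:00, Thu 10:00].
Intermediaries M with M overlapped-by qa_pass: audit, deploy, design_review, ingest.
Via audit — items with X before audit: standup.
Via deploy — items with X before deploy: standup.
Via design_review — items with X before design_review: standup.
Via ingest — items with X before ingest: standup.
Union: standup.

standup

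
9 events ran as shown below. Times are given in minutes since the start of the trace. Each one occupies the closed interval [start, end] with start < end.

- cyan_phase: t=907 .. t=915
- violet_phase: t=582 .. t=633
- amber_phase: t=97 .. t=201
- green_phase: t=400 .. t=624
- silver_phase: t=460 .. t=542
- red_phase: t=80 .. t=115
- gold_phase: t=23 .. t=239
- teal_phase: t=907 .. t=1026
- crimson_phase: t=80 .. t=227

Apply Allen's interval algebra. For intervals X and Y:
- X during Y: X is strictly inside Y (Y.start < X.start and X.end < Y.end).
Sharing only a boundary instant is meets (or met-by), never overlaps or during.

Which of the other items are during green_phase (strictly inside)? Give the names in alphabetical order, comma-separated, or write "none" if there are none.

Target green_phase = [t=400, t=624].
amber_phase [t=97, t=201] → before → no.
crimson_phase [t=80, t=227] → before → no.
cyan_phase [t=907, t=915] → after → no.
gold_phase [t=23, t=239] → before → no.
red_phase [t=80, t=115] → before → no.
silver_phase [t=460, t=542] → during → yes.
teal_phase [t=907, t=1026] → after → no.
violet_phase [t=582, t=633] → overlapped-by → no.
Result: silver_phase.

silver_phase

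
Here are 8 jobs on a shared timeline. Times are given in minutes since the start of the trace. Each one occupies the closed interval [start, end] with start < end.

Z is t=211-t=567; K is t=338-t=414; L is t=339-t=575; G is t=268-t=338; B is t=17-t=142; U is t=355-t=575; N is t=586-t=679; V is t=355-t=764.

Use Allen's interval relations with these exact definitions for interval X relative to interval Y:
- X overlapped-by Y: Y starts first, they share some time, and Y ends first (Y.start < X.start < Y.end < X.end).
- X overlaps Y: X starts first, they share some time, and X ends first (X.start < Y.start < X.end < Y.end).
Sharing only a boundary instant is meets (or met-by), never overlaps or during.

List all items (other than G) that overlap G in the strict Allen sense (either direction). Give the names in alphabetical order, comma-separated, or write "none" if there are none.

none

Target G = [t=268, t=338].
B [t=17, t=142] → before → no.
K [t=338, t=414] → met-by → no.
L [t=339, t=575] → after → no.
N [t=586, t=679] → after → no.
U [t=355, t=575] → after → no.
V [t=355, t=764] → after → no.
Z [t=211, t=567] → contains → no.
Result: none.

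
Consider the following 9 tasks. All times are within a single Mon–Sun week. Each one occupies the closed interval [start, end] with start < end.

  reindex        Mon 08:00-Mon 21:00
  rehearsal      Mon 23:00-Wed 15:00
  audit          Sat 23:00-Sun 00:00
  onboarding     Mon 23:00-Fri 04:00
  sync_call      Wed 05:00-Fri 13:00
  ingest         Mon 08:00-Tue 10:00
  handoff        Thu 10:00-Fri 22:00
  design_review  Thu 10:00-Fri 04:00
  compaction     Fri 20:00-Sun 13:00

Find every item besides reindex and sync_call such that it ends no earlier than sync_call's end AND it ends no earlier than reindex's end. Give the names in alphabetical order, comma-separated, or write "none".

audit, compaction, handoff

Conditions: its end is no earlier than sync_call's end (X.end >= Fri 13:00) AND its end is no earlier than reindex's end (X.end >= Mon 21:00).
audit: end Sun 00:00 >= Fri 13:00? ✓; end Sun 00:00 >= Mon 21:00? ✓ → yes.
compaction: end Sun 13:00 >= Fri 13:00? ✓; end Sun 13:00 >= Mon 21:00? ✓ → yes.
design_review: end Fri 04:00 >= Fri 13:00? ✗; end Fri 04:00 >= Mon 21:00? ✓ → no.
handoff: end Fri 22:00 >= Fri 13:00? ✓; end Fri 22:00 >= Mon 21:00? ✓ → yes.
ingest: end Tue 10:00 >= Fri 13:00? ✗; end Tue 10:00 >= Mon 21:00? ✓ → no.
onboarding: end Fri 04:00 >= Fri 13:00? ✗; end Fri 04:00 >= Mon 21:00? ✓ → no.
rehearsal: end Wed 15:00 >= Fri 13:00? ✗; end Wed 15:00 >= Mon 21:00? ✓ → no.
Result: audit, compaction, handoff.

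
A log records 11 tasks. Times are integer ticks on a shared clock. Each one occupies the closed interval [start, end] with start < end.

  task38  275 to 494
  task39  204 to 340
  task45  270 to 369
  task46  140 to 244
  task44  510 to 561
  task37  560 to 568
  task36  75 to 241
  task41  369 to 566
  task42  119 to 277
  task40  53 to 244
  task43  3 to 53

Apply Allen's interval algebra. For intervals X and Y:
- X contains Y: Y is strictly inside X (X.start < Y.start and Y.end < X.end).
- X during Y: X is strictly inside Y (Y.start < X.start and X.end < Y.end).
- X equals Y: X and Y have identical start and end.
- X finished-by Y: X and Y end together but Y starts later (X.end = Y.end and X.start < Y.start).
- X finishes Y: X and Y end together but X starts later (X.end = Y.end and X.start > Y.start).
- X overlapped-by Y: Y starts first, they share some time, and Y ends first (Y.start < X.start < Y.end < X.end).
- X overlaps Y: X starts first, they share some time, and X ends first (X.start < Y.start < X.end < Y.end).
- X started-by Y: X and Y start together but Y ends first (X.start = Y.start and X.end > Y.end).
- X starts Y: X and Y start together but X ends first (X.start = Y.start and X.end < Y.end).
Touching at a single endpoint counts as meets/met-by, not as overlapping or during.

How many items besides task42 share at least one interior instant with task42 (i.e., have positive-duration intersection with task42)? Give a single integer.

6

Target task42 = [119, 277].
task36 [75, 241] → overlaps → counts.
task37 [560, 568] → after → no.
task38 [275, 494] → overlapped-by → counts.
task39 [204, 340] → overlapped-by → counts.
task40 [53, 244] → overlaps → counts.
task41 [369, 566] → after → no.
task43 [3, 53] → before → no.
task44 [510, 561] → after → no.
task45 [270, 369] → overlapped-by → counts.
task46 [140, 244] → during → counts.
Total: 6.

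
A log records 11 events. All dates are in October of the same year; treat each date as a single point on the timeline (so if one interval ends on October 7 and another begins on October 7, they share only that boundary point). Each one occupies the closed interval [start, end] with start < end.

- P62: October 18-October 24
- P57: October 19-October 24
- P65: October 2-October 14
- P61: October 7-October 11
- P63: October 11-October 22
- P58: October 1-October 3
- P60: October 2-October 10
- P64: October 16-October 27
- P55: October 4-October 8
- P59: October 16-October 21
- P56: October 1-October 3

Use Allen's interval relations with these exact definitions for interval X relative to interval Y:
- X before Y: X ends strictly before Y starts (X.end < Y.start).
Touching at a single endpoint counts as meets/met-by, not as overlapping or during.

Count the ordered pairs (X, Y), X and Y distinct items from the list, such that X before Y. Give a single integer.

32

Checking all 110 ordered pairs for relation 'before'; matching pairs in alphabetical order:
(P55, P57): P55 before P57 ✓
(P55, P59): P55 before P59 ✓
(P55, P62): P55 before P62 ✓
(P55, P63): P55 before P63 ✓
(P55, P64): P55 before P64 ✓
(P56, P55): P56 before P55 ✓
(P56, P57): P56 before P57 ✓
(P56, P59): P56 before P59 ✓
(P56, P61): P56 before P61 ✓
(P56, P62): P56 before P62 ✓
(P56, P63): P56 before P63 ✓
(P56, P64): P56 before P64 ✓
(P58, P55): P58 before P55 ✓
(P58, P57): P58 before P57 ✓
(P58, P59): P58 before P59 ✓
(P58, P61): P58 before P61 ✓
(P58, P62): P58 before P62 ✓
(P58, P63): P58 before P63 ✓
(P58, P64): P58 before P64 ✓
(P60, P57): P60 before P57 ✓
(P60, P59): P60 before P59 ✓
(P60, P62): P60 before P62 ✓
(P60, P63): P60 before P63 ✓
(P60, P64): P60 before P64 ✓
... plus 8 further pairs not listed.
Count: 32.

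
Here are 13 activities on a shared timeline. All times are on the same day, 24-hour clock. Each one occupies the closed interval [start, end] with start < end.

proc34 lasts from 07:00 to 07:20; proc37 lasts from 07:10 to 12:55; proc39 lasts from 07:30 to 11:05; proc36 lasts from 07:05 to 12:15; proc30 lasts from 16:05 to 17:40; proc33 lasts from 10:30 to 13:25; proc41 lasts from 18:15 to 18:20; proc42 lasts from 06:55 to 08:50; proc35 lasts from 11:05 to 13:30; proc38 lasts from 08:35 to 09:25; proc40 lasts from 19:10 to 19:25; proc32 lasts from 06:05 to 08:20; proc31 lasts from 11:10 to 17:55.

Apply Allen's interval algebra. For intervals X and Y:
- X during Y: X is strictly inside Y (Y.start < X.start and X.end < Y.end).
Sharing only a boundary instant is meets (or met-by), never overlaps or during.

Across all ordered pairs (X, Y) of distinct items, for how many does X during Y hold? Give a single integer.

Checking all 156 ordered pairs for relation 'during'; matching pairs in alphabetical order:
(proc30, proc31): proc30 during proc31 ✓
(proc34, proc32): proc34 during proc32 ✓
(proc34, proc42): proc34 during proc42 ✓
(proc38, proc36): proc38 during proc36 ✓
(proc38, proc37): proc38 during proc37 ✓
(proc38, proc39): proc38 during proc39 ✓
(proc39, proc36): proc39 during proc36 ✓
(proc39, proc37): proc39 during proc37 ✓
Count: 8.

8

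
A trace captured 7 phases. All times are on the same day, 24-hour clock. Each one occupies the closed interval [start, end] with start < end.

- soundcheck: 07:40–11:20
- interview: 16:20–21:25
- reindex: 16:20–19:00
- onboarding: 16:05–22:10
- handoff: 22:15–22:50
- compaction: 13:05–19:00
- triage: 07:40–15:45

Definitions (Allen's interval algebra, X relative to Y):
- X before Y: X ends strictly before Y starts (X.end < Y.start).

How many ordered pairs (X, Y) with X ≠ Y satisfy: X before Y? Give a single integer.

13

Checking all 42 ordered pairs for relation 'before'; matching pairs in alphabetical order:
(compaction, handoff): compaction before handoff ✓
(interview, handoff): interview before handoff ✓
(onboarding, handoff): onboarding before handoff ✓
(reindex, handoff): reindex before handoff ✓
(soundcheck, compaction): soundcheck before compaction ✓
(soundcheck, handoff): soundcheck before handoff ✓
(soundcheck, interview): soundcheck before interview ✓
(soundcheck, onboarding): soundcheck before onboarding ✓
(soundcheck, reindex): soundcheck before reindex ✓
(triage, handoff): triage before handoff ✓
(triage, interview): triage before interview ✓
(triage, onboarding): triage before onboarding ✓
(triage, reindex): triage before reindex ✓
Count: 13.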